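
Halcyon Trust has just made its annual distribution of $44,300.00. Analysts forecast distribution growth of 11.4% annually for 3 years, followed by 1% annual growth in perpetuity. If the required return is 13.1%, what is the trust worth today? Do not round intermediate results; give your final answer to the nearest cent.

D_1 = 49350.20000
D_2 = 54976.12280
D_3 = 61243.40080
Terminal value at year 3: TV = D_3×(1+g_2)/(r−g_2) = 61855.83481/0.121 = 511205.24634
P_0 = D_1/(1+r)^1 + D_2/(1+r)^2 + D_3/(1+r)^3 + TV/(1+r)^3
    = 43634.12909 + 42978.26685 + 42332.26284 + 353351.94600 = 482296.60477

$482296.60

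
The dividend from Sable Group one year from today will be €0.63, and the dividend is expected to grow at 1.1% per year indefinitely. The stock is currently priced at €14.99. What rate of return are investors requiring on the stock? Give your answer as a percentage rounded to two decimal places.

P = D₁/(r − g) ⇒ r = D₁/P + g = €0.6300/€14.99 + 0.011 = 0.042028 + 0.011 = 0.053028

5.30%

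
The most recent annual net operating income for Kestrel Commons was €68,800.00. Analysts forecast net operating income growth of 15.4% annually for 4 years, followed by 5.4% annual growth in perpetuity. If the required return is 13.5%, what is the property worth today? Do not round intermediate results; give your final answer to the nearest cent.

€1243629.32

D_1 = 79395.20000
D_2 = 91622.06080
D_3 = 105731.85816
D_4 = 122014.56432
Terminal value at year 4: TV = D_4×(1+g_2)/(r−g_2) = 128603.35079/0.081 = 1587695.68881
P_0 = D_1/(1+r)^1 + D_2/(1+r)^2 + D_3/(1+r)^3 + D_4/(1+r)^4 + TV/(1+r)^4
    = 69951.71806 + 71122.71599 + 72313.31652 + 73523.84781 + 956717.72331 = 1243629.32168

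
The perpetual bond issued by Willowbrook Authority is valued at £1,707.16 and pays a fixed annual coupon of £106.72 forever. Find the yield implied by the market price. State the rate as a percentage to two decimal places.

6.25%

P = C/r ⇒ r = C/P = £106.72/£1,707.16 = 0.062513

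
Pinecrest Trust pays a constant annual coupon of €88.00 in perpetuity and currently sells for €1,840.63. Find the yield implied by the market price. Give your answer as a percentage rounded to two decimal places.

P = C/r ⇒ r = C/P = €88.00/€1,840.63 = 0.047810

4.78%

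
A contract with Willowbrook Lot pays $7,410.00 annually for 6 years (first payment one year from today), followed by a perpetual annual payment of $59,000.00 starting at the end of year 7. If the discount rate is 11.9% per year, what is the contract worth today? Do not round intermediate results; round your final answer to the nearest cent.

$283088.73

PV of 6-year annuity: $7,410.00 × [1 − (1+0.119)^−6] / 0.119 = 30552.00796
Perpetuity value at year 6: $59,000.00 / 0.119 = 495798.31933
PV of perpetuity: 495798.31933 / (1+0.119)^6 = 252536.71745
Total PV = 30552.00796 + 252536.71745 = 283088.72542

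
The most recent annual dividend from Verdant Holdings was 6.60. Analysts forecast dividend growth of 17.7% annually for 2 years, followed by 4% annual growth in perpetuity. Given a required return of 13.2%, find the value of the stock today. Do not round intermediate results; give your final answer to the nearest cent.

94.66

D_1 = 7.76820
D_2 = 9.14317
Terminal value at year 2: TV = D_2×(1+g_2)/(r−g_2) = 9.50890/0.092 = 103.35759
P_0 = D_1/(1+r)^1 + D_2/(1+r)^2 + TV/(1+r)^2
    = 6.86237 + 7.13516 + 80.65838 = 94.65592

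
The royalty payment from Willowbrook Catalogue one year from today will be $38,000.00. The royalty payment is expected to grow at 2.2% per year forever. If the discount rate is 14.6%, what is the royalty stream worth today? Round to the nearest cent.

$306451.61

Growing perpetuity: P = D₁ / (r − g) = $38,000.0000 / (0.146 − 0.022) = $306,451.61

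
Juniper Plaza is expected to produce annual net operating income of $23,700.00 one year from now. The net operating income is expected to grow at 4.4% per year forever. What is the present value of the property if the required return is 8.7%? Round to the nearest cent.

$551162.79

Growing perpetuity: P = D₁ / (r − g) = $23,700.0000 / (0.087 − 0.044) = $551,162.79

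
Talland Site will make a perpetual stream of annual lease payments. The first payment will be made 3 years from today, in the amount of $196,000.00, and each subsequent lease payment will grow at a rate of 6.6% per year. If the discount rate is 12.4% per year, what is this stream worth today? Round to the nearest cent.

$2674825.50

Value at end of year 2: C₁ / (r − g) = $196,000.00 / (0.124 − 0.066) = $3,379,310.3448
Discount to today: PV = $3,379,310.3448 / (1 + 0.124)^2 = $3,379,310.3448 / 1.263376 = $2,674,825.50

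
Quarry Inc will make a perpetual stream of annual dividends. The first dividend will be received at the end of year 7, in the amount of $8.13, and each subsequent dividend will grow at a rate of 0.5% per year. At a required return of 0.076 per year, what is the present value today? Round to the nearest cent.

$73.78

Value at end of year 6: C₁ / (r − g) = $8.13 / (0.076 − 0.005) = $114.5070
Discount to today: PV = $114.5070 / (1 + 0.076)^6 = $114.5070 / 1.551935 = $73.78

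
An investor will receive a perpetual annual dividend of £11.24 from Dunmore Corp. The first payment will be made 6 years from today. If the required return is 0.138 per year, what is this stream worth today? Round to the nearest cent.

Value at end of year 5: C / r = £11.24 / 0.138 = £81.4493
Discount to today: PV = £81.4493 / (1 + 0.138)^5 = £81.4493 / 1.908584 = £42.68

£42.68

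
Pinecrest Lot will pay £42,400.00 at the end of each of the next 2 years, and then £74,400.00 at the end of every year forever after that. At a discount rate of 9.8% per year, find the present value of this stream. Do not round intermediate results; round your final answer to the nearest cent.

PV of 2-year annuity: £42,400.00 × [1 − (1+0.098)^−2] / 0.098 = 73784.75851
Perpetuity value at year 2: £74,400.00 / 0.098 = 759183.67347
PV of perpetuity: 759183.67347 / (1+0.098)^2 = 629712.30476
Total PV = 73784.75851 + 629712.30476 = 703497.06327

£703497.06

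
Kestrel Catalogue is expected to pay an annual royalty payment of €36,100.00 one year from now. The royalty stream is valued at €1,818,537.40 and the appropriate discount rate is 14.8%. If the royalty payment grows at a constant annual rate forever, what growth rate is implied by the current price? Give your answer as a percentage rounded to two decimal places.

12.81%

P = D₁/(r−g) ⇒ g = r − D₁/P = 0.148 − €36,100.00/€1,818,537.40 = 0.128149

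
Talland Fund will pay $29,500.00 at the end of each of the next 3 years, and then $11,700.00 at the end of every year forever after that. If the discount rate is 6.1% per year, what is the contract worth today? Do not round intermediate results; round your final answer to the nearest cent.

PV of 3-year annuity: $29,500.00 × [1 − (1+0.061)^−3] / 0.061 = 78708.18660
Perpetuity value at year 3: $11,700.00 / 0.061 = 191803.27869
PV of perpetuity: 191803.27869 / (1+0.061)^3 = 160586.81146
Total PV = 78708.18660 + 160586.81146 = 239294.99806

$239295.00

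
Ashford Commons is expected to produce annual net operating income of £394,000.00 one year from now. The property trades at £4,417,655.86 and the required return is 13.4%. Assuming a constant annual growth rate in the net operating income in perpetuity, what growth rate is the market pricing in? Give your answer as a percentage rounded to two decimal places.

4.48%

P = D₁/(r−g) ⇒ g = r − D₁/P = 0.134 − £394,000.00/£4,417,655.86 = 0.044812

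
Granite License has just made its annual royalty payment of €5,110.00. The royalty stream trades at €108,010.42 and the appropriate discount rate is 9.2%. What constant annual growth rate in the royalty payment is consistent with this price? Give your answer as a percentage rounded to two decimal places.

P = D₀(1+g)/(r−g) ⇒ P(r−g) = D₀(1+g) ⇒ g(P+D₀) = P·r − D₀
g = (P·r − D₀)/(P + D₀) = (€108,010.42×0.092 − €5,110.00) / (€108,010.42 + €5,110.00) = 0.042671

4.27%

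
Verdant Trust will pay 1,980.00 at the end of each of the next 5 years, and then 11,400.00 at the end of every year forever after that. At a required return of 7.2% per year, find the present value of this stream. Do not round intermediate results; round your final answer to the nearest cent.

PV of 5-year annuity: 1,980.00 × [1 − (1+0.072)^−5] / 0.072 = 8075.10110
Perpetuity value at year 5: 11,400.00 / 0.072 = 158333.33333
PV of perpetuity: 158333.33333 / (1+0.072)^5 = 111840.32698
Total PV = 8075.10110 + 111840.32698 = 119915.42808

119915.43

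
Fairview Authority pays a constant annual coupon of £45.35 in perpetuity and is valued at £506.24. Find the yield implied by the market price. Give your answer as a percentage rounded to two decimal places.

8.96%

P = C/r ⇒ r = C/P = £45.35/£506.24 = 0.089582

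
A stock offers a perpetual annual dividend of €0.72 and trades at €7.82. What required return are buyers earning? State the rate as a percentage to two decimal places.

9.21%

P = C/r ⇒ r = C/P = €0.72/€7.82 = 0.092072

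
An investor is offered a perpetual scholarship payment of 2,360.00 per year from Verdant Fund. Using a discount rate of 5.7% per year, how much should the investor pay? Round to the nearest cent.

41403.51

Level perpetuity: PV = C / r = 2,360.00 / 0.057 = 41,403.51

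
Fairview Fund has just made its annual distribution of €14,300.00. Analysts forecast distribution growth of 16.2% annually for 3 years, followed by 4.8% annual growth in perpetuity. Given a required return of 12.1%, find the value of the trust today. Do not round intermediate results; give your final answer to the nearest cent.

€274767.83

D_1 = 16616.60000
D_2 = 19308.48920
D_3 = 22436.46445
Terminal value at year 3: TV = D_3×(1+g_2)/(r−g_2) = 23513.41474/0.073 = 322101.57184
P_0 = D_1/(1+r)^1 + D_2/(1+r)^2 + D_3/(1+r)^3 + TV/(1+r)^3
    = 14823.01517 + 15365.15934 + 15927.13216 + 228652.52749 = 274767.83416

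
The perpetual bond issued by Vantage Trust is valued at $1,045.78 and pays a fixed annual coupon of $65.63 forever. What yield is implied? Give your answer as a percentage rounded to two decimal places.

6.28%

P = C/r ⇒ r = C/P = $65.63/$1,045.78 = 0.062757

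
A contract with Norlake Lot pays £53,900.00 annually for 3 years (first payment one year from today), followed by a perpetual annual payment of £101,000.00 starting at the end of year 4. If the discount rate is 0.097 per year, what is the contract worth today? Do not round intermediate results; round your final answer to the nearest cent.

PV of 3-year annuity: £53,900.00 × [1 − (1+0.097)^−3] / 0.097 = 134752.44229
Perpetuity value at year 3: £101,000.00 / 0.097 = 1041237.11340
PV of perpetuity: 1041237.11340 / (1+0.097)^3 = 788732.53694
Total PV = 134752.44229 + 788732.53694 = 923484.97923

£923484.98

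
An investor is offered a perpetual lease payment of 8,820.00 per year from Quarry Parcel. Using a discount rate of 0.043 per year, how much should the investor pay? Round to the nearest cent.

205116.28

Level perpetuity: PV = C / r = 8,820.00 / 0.043 = 205,116.28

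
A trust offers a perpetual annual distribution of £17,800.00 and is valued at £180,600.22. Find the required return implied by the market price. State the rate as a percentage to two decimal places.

9.86%

P = C/r ⇒ r = C/P = £17,800.00/£180,600.22 = 0.098560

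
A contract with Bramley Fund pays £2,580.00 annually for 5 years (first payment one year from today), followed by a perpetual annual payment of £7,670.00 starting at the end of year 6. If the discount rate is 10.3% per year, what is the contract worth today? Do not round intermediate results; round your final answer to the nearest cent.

£55317.89

PV of 5-year annuity: £2,580.00 × [1 − (1+0.103)^−5] / 0.103 = 9705.73326
Perpetuity value at year 5: £7,670.00 / 0.103 = 74466.01942
PV of perpetuity: 74466.01942 / (1+0.103)^5 = 45612.15348
Total PV = 9705.73326 + 45612.15348 = 55317.88674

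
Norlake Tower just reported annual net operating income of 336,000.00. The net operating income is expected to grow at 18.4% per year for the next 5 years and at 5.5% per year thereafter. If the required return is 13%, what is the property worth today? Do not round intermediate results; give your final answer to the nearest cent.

D_1 = 397824.00000
D_2 = 471023.61600
D_3 = 557691.96134
D_4 = 660307.28223
D_5 = 781803.82216
Terminal value at year 5: TV = D_5×(1+g_2)/(r−g_2) = 824803.03238/0.075 = 10997373.76508
P_0 = D_1/(1+r)^1 + D_2/(1+r)^2 + D_3/(1+r)^3 + D_4/(1+r)^4 + D_5/(1+r)^5 + TV/(1+r)^5
    = 352056.63717 + 368880.58266 + 386508.50431 + 404978.82222 + 424331.79248 + 5968933.88090 = 7905690.21973

7905690.22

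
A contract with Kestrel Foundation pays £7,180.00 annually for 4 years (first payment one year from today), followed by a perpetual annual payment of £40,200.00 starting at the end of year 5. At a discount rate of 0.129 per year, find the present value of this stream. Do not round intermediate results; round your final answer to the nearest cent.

£213206.44

PV of 4-year annuity: £7,180.00 × [1 − (1+0.129)^−4] / 0.129 = 21401.15443
Perpetuity value at year 4: £40,200.00 / 0.129 = 311627.90698
PV of perpetuity: 311627.90698 / (1+0.129)^4 = 191805.28745
Total PV = 21401.15443 + 191805.28745 = 213206.44188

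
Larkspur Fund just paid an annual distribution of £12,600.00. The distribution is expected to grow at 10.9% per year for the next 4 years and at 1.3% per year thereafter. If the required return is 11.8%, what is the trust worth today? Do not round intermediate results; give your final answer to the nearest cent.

D_1 = 13973.40000
D_2 = 15496.50060
D_3 = 17185.61917
D_4 = 19058.85165
Terminal value at year 4: TV = D_4×(1+g_2)/(r−g_2) = 19306.61673/0.105 = 183872.54025
P_0 = D_1/(1+r)^1 + D_2/(1+r)^2 + D_3/(1+r)^3 + D_4/(1+r)^4 + TV/(1+r)^4
    = 12498.56887 + 12397.95428 + 12298.14963 + 12199.14843 + 117692.73676 = 167086.55797

£167086.56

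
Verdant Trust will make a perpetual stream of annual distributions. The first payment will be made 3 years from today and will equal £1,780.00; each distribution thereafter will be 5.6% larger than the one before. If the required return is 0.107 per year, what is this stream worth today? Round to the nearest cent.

Value at end of year 2: C₁ / (r − g) = £1,780.00 / (0.107 − 0.056) = £34,901.9608
Discount to today: PV = £34,901.9608 / (1 + 0.107)^2 = £34,901.9608 / 1.225449 = £28,480.96

£28480.96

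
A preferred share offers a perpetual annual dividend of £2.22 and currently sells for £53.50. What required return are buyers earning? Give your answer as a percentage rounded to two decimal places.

P = C/r ⇒ r = C/P = £2.22/£53.50 = 0.041495

4.15%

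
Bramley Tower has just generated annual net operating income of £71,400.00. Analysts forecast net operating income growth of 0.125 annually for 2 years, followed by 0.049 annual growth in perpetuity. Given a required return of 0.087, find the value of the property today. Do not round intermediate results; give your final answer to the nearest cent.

D_1 = 80325.00000
D_2 = 90365.62500
Terminal value at year 2: TV = D_2×(1+g_2)/(r−g_2) = 94793.54062/0.038 = 2494566.85855
P_0 = D_1/(1+r)^1 + D_2/(1+r)^2 + TV/(1+r)^2
    = 73896.04416 + 76479.34653 + 2111232.48710 = 2261607.87779

£2261607.88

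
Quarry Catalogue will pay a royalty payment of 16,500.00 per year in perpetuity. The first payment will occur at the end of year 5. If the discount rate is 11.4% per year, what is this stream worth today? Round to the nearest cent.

Value at end of year 4: C / r = 16,500.00 / 0.114 = 144,736.8421
Discount to today: PV = 144,736.8421 / (1 + 0.114)^4 = 144,736.8421 / 1.540071 = 93,980.63

93980.63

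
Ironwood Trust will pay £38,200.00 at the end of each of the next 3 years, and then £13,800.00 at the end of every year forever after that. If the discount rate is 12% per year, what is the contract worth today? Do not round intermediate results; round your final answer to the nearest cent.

£173604.68

PV of 3-year annuity: £38,200.00 × [1 − (1+0.12)^−3] / 0.12 = 91749.95445
Perpetuity value at year 3: £13,800.00 / 0.12 = 115000.00000
PV of perpetuity: 115000.00000 / (1+0.12)^3 = 81854.72850
Total PV = 91749.95445 + 81854.72850 = 173604.68294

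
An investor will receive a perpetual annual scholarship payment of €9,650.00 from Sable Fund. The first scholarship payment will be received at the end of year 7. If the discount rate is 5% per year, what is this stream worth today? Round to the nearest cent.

Value at end of year 6: C / r = €9,650.00 / 0.05 = €193,000.0000
Discount to today: PV = €193,000.0000 / (1 + 0.05)^6 = €193,000.0000 / 1.340096 = €144,019.57

€144019.57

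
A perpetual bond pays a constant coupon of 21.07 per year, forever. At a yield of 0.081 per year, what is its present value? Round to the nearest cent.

Level perpetuity: PV = C / r = 21.07 / 0.081 = 260.12

260.12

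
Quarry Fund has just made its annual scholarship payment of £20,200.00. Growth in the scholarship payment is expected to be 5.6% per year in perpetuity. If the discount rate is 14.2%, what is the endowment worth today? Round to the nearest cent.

£248037.21

D₁ = D₀ × (1 + g) = £20,200.00 × 1.056 = £21,331.2000
Growing perpetuity: P = D₁ / (r − g) = £21,331.2000 / (0.142 − 0.056) = £248,037.21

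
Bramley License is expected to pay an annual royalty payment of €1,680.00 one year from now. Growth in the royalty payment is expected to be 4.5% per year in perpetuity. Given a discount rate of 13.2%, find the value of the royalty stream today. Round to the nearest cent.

Growing perpetuity: P = D₁ / (r − g) = €1,680.0000 / (0.132 − 0.045) = €19,310.34

€19310.34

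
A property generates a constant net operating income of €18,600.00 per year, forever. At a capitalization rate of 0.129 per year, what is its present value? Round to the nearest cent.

Level perpetuity: PV = C / r = €18,600.00 / 0.129 = €144,186.05

€144186.05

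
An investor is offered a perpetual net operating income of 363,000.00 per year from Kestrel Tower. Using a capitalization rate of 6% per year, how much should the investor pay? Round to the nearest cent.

6050000.00

Level perpetuity: PV = C / r = 363,000.00 / 0.06 = 6,050,000.00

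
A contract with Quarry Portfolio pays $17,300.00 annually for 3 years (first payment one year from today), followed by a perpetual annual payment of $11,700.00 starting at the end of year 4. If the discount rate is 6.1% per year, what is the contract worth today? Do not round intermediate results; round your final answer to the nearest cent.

PV of 3-year annuity: $17,300.00 × [1 − (1+0.061)^−3] / 0.061 = 46157.68231
Perpetuity value at year 3: $11,700.00 / 0.061 = 191803.27869
PV of perpetuity: 191803.27869 / (1+0.061)^3 = 160586.81146
Total PV = 46157.68231 + 160586.81146 = 206744.49377

$206744.49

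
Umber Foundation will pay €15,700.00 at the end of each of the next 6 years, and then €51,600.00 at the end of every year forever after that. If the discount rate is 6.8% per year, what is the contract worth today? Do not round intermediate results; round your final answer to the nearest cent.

PV of 6-year annuity: €15,700.00 × [1 − (1+0.068)^−6] / 0.068 = 75298.96528
Perpetuity value at year 6: €51,600.00 / 0.068 = 758823.52941
PV of perpetuity: 758823.52941 / (1+0.068)^6 = 511344.12759
Total PV = 75298.96528 + 511344.12759 = 586643.09288

€586643.09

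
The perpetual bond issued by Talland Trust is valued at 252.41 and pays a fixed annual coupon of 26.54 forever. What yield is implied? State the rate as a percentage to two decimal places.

10.51%

P = C/r ⇒ r = C/P = 26.54/252.41 = 0.105146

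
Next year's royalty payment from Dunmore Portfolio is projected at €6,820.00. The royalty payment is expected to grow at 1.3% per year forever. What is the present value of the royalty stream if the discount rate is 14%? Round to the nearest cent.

Growing perpetuity: P = D₁ / (r − g) = €6,820.0000 / (0.14 − 0.013) = €53,700.79

€53700.79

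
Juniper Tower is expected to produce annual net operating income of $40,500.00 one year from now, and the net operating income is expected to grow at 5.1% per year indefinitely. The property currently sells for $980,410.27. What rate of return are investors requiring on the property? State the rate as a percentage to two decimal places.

P = D₁/(r − g) ⇒ r = D₁/P + g = $40,500.0000/$980,410.27 + 0.051 = 0.041309 + 0.051 = 0.092309

9.23%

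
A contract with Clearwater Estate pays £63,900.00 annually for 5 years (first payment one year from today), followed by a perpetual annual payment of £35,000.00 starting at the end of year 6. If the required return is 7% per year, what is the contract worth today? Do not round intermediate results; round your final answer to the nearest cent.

£618495.71

PV of 5-year annuity: £63,900.00 × [1 − (1+0.07)^−5] / 0.07 = 262002.61616
Perpetuity value at year 5: £35,000.00 / 0.07 = 500000.00000
PV of perpetuity: 500000.00000 / (1+0.07)^5 = 356493.08974
Total PV = 262002.61616 + 356493.08974 = 618495.70590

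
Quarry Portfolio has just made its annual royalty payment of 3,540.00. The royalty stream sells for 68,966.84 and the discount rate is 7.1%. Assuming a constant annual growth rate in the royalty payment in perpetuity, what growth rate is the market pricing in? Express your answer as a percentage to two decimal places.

1.87%

P = D₀(1+g)/(r−g) ⇒ P(r−g) = D₀(1+g) ⇒ g(P+D₀) = P·r − D₀
g = (P·r − D₀)/(P + D₀) = (68,966.84×0.071 − 3,540.00) / (68,966.84 + 3,540.00) = 0.018711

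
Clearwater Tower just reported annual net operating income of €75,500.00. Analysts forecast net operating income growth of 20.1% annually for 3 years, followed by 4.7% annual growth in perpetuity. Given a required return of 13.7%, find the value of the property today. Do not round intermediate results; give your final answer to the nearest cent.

D_1 = 90675.50000
D_2 = 108901.27550
D_3 = 130790.43188
Terminal value at year 3: TV = D_3×(1+g_2)/(r−g_2) = 136937.58217/0.09 = 1521528.69082
P_0 = D_1/(1+r)^1 + D_2/(1+r)^2 + D_3/(1+r)^3 + TV/(1+r)^3
    = 79749.78012 + 84238.77390 + 88980.44631 + 1035139.19211 = 1288108.19244

€1288108.19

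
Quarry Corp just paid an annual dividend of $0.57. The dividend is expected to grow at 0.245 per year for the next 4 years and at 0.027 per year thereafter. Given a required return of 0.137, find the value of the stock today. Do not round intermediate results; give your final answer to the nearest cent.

$10.53

D_1 = 0.70965
D_2 = 0.88351
D_3 = 1.09998
D_4 = 1.36947
Terminal value at year 4: TV = D_4×(1+g_2)/(r−g_2) = 1.40644/0.11 = 12.78586
P_0 = D_1/(1+r)^1 + D_2/(1+r)^2 + D_3/(1+r)^3 + D_4/(1+r)^4 + TV/(1+r)^4
    = 0.62414 + 0.68343 + 0.74834 + 0.81943 + 7.65047 = 10.52581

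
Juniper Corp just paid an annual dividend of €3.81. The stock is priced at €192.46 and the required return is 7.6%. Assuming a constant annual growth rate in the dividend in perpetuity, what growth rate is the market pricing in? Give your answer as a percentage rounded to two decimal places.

5.51%

P = D₀(1+g)/(r−g) ⇒ P(r−g) = D₀(1+g) ⇒ g(P+D₀) = P·r − D₀
g = (P·r − D₀)/(P + D₀) = (€192.46×0.076 − €3.81) / (€192.46 + €3.81) = 0.055113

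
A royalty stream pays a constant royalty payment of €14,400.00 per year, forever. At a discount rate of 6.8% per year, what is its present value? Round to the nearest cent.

Level perpetuity: PV = C / r = €14,400.00 / 0.068 = €211,764.71

€211764.71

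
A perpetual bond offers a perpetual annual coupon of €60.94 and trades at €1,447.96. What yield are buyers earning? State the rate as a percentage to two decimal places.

P = C/r ⇒ r = C/P = €60.94/€1,447.96 = 0.042087

4.21%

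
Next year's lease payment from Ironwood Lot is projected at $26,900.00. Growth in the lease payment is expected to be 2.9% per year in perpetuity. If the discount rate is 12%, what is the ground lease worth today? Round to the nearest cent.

Growing perpetuity: P = D₁ / (r − g) = $26,900.0000 / (0.12 − 0.029) = $295,604.40

$295604.40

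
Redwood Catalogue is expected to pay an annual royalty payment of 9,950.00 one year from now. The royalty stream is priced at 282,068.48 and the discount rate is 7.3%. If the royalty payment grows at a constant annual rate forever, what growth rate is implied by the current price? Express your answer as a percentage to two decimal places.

3.77%

P = D₁/(r−g) ⇒ g = r − D₁/P = 0.073 − 9,950.00/282,068.48 = 0.037725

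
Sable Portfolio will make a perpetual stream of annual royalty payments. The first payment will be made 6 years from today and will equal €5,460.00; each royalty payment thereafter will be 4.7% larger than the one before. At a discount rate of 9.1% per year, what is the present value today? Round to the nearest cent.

Value at end of year 5: C₁ / (r − g) = €5,460.00 / (0.091 − 0.047) = €124,090.9091
Discount to today: PV = €124,090.9091 / (1 + 0.091)^5 = €124,090.9091 / 1.545695 = €80,281.64

€80281.64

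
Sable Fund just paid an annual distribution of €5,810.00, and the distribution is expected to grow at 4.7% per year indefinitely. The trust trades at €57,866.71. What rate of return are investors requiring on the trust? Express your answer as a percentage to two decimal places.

D₁ = €5,810.00 × 1.047 = €6,083.0700
P = D₁/(r − g) ⇒ r = D₁/P + g = €6,083.0700/€57,866.71 + 0.047 = 0.105122 + 0.047 = 0.152122

15.21%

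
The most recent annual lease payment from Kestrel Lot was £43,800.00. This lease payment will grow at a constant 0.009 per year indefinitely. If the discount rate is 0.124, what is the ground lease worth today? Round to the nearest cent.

£384297.39

D₁ = D₀ × (1 + g) = £43,800.00 × 1.009 = £44,194.2000
Growing perpetuity: P = D₁ / (r − g) = £44,194.2000 / (0.124 − 0.009) = £384,297.39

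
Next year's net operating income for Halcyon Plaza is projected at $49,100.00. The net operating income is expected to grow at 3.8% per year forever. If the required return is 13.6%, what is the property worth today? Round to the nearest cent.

$501020.41

Growing perpetuity: P = D₁ / (r − g) = $49,100.0000 / (0.136 − 0.038) = $501,020.41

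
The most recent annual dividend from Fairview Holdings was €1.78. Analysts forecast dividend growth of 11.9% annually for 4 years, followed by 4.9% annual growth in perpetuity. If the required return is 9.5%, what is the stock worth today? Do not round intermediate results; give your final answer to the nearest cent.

D_1 = 1.99182
D_2 = 2.22885
D_3 = 2.49408
D_4 = 2.79087
Terminal value at year 4: TV = D_4×(1+g_2)/(r−g_2) = 2.92763/0.046 = 63.64408
P_0 = D_1/(1+r)^1 + D_2/(1+r)^2 + D_3/(1+r)^3 + D_4/(1+r)^4 + TV/(1+r)^4
    = 1.81901 + 1.85888 + 1.89963 + 1.94126 + 44.26919 = 51.78797

€51.79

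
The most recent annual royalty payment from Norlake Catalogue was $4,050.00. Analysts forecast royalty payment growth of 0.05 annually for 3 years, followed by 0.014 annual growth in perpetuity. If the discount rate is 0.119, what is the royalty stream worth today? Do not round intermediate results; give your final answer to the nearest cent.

$43025.56

D_1 = 4252.50000
D_2 = 4465.12500
D_3 = 4688.38125
Terminal value at year 3: TV = D_3×(1+g_2)/(r−g_2) = 4754.01859/0.105 = 45276.36750
P_0 = D_1/(1+r)^1 + D_2/(1+r)^2 + D_3/(1+r)^3 + TV/(1+r)^3
    = 3800.26810 + 3565.93521 + 3346.05181 + 32313.30031 = 43025.55542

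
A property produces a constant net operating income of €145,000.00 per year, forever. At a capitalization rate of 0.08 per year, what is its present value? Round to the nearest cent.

Level perpetuity: PV = C / r = €145,000.00 / 0.08 = €1,812,500.00

€1812500.00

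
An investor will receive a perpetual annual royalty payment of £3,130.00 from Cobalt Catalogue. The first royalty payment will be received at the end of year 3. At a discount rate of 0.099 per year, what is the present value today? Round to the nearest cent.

Value at end of year 2: C / r = £3,130.00 / 0.099 = £31,616.1616
Discount to today: PV = £31,616.1616 / (1 + 0.099)^2 = £31,616.1616 / 1.207801 = £26,176.63

£26176.63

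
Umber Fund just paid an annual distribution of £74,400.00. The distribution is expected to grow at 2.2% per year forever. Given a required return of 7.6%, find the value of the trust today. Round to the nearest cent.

D₁ = D₀ × (1 + g) = £74,400.00 × 1.022 = £76,036.8000
Growing perpetuity: P = D₁ / (r − g) = £76,036.8000 / (0.076 − 0.022) = £1,408,088.89

£1408088.89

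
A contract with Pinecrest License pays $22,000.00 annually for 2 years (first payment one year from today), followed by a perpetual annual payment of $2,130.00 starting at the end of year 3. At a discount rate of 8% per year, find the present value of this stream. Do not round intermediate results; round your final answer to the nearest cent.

PV of 2-year annuity: $22,000.00 × [1 − (1+0.08)^−2] / 0.08 = 39231.82442
Perpetuity value at year 2: $2,130.00 / 0.08 = 26625.00000
PV of perpetuity: 26625.00000 / (1+0.08)^2 = 22826.64609
Total PV = 39231.82442 + 22826.64609 = 62058.47051

$62058.47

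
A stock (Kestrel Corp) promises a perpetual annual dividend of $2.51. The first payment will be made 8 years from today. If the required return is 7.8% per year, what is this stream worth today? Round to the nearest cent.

Value at end of year 7: C / r = $2.51 / 0.078 = $32.1795
Discount to today: PV = $32.1795 / (1 + 0.078)^7 = $32.1795 / 1.691731 = $19.02

$19.02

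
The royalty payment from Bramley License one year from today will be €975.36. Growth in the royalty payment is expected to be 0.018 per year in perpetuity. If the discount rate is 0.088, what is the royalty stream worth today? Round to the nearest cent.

€13933.71

Growing perpetuity: P = D₁ / (r − g) = €975.3600 / (0.088 − 0.018) = €13,933.71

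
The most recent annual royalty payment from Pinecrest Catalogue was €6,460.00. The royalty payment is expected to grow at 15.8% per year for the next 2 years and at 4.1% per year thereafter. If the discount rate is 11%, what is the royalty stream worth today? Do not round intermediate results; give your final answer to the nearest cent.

€119843.25

D_1 = 7480.68000
D_2 = 8662.62744
Terminal value at year 2: TV = D_2×(1+g_2)/(r−g_2) = 9017.79517/0.069 = 130692.68355
P_0 = D_1/(1+r)^1 + D_2/(1+r)^2 + TV/(1+r)^2
    = 6739.35135 + 7030.78276 + 106073.11383 = 119843.24794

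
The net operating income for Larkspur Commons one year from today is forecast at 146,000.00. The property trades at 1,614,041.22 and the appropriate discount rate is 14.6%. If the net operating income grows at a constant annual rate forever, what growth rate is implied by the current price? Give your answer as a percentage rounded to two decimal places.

5.55%

P = D₁/(r−g) ⇒ g = r − D₁/P = 0.146 − 146,000.00/1,614,041.22 = 0.055544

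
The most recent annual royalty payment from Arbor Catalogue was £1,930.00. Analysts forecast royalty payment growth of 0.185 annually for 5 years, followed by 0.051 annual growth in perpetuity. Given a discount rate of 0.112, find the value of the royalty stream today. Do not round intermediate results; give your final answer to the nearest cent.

D_1 = 2287.05000
D_2 = 2710.15425
D_3 = 3211.53279
D_4 = 3805.66635
D_5 = 4509.71463
Terminal value at year 5: TV = D_5×(1+g_2)/(r−g_2) = 4739.71007/0.061 = 77700.16513
P_0 = D_1/(1+r)^1 + D_2/(1+r)^2 + D_3/(1+r)^3 + D_4/(1+r)^4 + D_5/(1+r)^5 + TV/(1+r)^5
    = 2056.69964 + 2191.71679 + 2335.59748 + 2488.92358 + 2652.31514 + 45698.08546 = 57423.33809

£57423.34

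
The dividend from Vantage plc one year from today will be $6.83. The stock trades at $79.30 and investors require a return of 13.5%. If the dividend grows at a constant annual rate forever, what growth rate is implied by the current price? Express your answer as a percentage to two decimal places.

4.89%

P = D₁/(r−g) ⇒ g = r − D₁/P = 0.135 − $6.83/$79.30 = 0.048871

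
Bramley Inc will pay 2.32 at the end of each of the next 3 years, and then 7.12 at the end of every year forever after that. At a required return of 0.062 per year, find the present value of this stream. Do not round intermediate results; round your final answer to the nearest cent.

PV of 3-year annuity: 2.32 × [1 − (1+0.062)^−3] / 0.062 = 6.17851
Perpetuity value at year 3: 7.12 / 0.062 = 114.83871
PV of perpetuity: 114.83871 / (1+0.062)^3 = 95.87707
Total PV = 6.17851 + 95.87707 = 102.05558

102.06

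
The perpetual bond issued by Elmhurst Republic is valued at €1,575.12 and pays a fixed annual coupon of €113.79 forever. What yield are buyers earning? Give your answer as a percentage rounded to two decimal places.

P = C/r ⇒ r = C/P = €113.79/€1,575.12 = 0.072242

7.22%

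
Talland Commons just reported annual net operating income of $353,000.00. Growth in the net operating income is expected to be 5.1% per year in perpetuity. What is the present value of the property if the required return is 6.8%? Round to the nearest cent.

$21823705.88

D₁ = D₀ × (1 + g) = $353,000.00 × 1.051 = $371,003.0000
Growing perpetuity: P = D₁ / (r − g) = $371,003.0000 / (0.068 − 0.051) = $21,823,705.88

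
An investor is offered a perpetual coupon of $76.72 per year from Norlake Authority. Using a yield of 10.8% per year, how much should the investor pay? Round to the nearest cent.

Level perpetuity: PV = C / r = $76.72 / 0.108 = $710.37

$710.37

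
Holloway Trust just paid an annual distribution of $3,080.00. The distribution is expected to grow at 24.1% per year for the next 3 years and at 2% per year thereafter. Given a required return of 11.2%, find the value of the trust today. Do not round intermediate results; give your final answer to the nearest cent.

$59018.39

D_1 = 3822.28000
D_2 = 4743.44948
D_3 = 5886.62080
Terminal value at year 3: TV = D_3×(1+g_2)/(r−g_2) = 6004.35322/0.092 = 65264.70892
P_0 = D_1/(1+r)^1 + D_2/(1+r)^2 + D_3/(1+r)^3 + TV/(1+r)^3
    = 3437.30216 + 3836.05394 + 4281.06379 + 47463.96813 = 59018.38801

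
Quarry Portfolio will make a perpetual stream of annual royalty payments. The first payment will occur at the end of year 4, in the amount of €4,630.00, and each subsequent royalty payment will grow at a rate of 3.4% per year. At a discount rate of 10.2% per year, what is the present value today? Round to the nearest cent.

€50877.68

Value at end of year 3: C₁ / (r − g) = €4,630.00 / (0.102 − 0.034) = €68,088.2353
Discount to today: PV = €68,088.2353 / (1 + 0.102)^3 = €68,088.2353 / 1.338273 = €50,877.68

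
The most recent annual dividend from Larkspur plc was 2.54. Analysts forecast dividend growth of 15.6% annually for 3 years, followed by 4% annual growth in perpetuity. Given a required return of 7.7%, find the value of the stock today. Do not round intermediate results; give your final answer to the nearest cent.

D_1 = 2.93624
D_2 = 3.39429
D_3 = 3.92380
Terminal value at year 3: TV = D_3×(1+g_2)/(r−g_2) = 4.08076/0.037 = 110.29069
P_0 = D_1/(1+r)^1 + D_2/(1+r)^2 + D_3/(1+r)^3 + TV/(1+r)^3
    = 2.72631 + 2.92629 + 3.14094 + 88.28598 = 97.07953

97.08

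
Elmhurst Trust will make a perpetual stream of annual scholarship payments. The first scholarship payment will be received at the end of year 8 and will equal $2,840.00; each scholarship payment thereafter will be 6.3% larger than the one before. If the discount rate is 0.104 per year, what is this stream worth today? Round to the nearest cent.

Value at end of year 7: C₁ / (r − g) = $2,840.00 / (0.104 − 0.063) = $69,268.2927
Discount to today: PV = $69,268.2927 / (1 + 0.104)^7 = $69,268.2927 / 1.998865 = $34,653.81

$34653.81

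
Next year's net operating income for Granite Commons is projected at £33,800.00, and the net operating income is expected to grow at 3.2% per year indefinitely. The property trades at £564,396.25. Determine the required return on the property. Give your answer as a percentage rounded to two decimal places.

9.19%

P = D₁/(r − g) ⇒ r = D₁/P + g = £33,800.0000/£564,396.25 + 0.032 = 0.059887 + 0.032 = 0.091887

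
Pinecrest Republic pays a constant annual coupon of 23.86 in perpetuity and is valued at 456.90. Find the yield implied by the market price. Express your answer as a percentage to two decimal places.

5.22%

P = C/r ⇒ r = C/P = 23.86/456.90 = 0.052221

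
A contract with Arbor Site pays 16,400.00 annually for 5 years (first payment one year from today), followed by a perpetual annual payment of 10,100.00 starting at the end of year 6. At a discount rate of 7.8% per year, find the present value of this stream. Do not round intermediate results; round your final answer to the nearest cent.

PV of 5-year annuity: 16,400.00 × [1 − (1+0.078)^−5] / 0.078 = 65827.06545
Perpetuity value at year 5: 10,100.00 / 0.078 = 129487.17949
PV of perpetuity: 129487.17949 / (1+0.078)^5 = 88947.34040
Total PV = 65827.06545 + 88947.34040 = 154774.40585

154774.41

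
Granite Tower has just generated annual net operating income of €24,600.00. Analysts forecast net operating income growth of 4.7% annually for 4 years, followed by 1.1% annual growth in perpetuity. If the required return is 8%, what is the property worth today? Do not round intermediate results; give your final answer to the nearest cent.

D_1 = 25756.20000
D_2 = 26966.74140
D_3 = 28234.17825
D_4 = 29561.18462
Terminal value at year 4: TV = D_4×(1+g_2)/(r−g_2) = 29886.35765/0.069 = 433135.61818
P_0 = D_1/(1+r)^1 + D_2/(1+r)^2 + D_3/(1+r)^3 + D_4/(1+r)^4 + TV/(1+r)^4
    = 23848.33333 + 23119.63426 + 22413.20099 + 21728.35318 + 318367.60967 = 409477.13143

€409477.13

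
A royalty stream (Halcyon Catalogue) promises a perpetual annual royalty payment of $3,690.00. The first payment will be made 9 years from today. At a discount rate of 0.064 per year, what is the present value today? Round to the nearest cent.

Value at end of year 8: C / r = $3,690.00 / 0.064 = $57,656.2500
Discount to today: PV = $57,656.2500 / (1 + 0.064)^8 = $57,656.2500 / 1.642605 = $35,100.51

$35100.51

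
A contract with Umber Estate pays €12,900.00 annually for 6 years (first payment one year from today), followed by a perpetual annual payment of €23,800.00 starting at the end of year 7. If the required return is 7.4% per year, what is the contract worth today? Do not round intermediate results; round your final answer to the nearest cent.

€270301.75

PV of 6-year annuity: €12,900.00 × [1 − (1+0.074)^−6] / 0.074 = 60736.36366
Perpetuity value at year 6: €23,800.00 / 0.074 = 321621.62162
PV of perpetuity: 321621.62162 / (1+0.074)^6 = 209565.38480
Total PV = 60736.36366 + 209565.38480 = 270301.74845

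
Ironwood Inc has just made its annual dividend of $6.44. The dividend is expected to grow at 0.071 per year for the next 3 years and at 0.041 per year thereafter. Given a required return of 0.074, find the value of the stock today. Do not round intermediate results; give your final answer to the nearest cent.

$220.67

D_1 = 6.89724
D_2 = 7.38694
D_3 = 7.91142
Terminal value at year 3: TV = D_3×(1+g_2)/(r−g_2) = 8.23579/0.033 = 249.56925
P_0 = D_1/(1+r)^1 + D_2/(1+r)^2 + D_3/(1+r)^3 + TV/(1+r)^3
    = 6.42201 + 6.40407 + 6.38618 + 201.45508 = 220.66735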